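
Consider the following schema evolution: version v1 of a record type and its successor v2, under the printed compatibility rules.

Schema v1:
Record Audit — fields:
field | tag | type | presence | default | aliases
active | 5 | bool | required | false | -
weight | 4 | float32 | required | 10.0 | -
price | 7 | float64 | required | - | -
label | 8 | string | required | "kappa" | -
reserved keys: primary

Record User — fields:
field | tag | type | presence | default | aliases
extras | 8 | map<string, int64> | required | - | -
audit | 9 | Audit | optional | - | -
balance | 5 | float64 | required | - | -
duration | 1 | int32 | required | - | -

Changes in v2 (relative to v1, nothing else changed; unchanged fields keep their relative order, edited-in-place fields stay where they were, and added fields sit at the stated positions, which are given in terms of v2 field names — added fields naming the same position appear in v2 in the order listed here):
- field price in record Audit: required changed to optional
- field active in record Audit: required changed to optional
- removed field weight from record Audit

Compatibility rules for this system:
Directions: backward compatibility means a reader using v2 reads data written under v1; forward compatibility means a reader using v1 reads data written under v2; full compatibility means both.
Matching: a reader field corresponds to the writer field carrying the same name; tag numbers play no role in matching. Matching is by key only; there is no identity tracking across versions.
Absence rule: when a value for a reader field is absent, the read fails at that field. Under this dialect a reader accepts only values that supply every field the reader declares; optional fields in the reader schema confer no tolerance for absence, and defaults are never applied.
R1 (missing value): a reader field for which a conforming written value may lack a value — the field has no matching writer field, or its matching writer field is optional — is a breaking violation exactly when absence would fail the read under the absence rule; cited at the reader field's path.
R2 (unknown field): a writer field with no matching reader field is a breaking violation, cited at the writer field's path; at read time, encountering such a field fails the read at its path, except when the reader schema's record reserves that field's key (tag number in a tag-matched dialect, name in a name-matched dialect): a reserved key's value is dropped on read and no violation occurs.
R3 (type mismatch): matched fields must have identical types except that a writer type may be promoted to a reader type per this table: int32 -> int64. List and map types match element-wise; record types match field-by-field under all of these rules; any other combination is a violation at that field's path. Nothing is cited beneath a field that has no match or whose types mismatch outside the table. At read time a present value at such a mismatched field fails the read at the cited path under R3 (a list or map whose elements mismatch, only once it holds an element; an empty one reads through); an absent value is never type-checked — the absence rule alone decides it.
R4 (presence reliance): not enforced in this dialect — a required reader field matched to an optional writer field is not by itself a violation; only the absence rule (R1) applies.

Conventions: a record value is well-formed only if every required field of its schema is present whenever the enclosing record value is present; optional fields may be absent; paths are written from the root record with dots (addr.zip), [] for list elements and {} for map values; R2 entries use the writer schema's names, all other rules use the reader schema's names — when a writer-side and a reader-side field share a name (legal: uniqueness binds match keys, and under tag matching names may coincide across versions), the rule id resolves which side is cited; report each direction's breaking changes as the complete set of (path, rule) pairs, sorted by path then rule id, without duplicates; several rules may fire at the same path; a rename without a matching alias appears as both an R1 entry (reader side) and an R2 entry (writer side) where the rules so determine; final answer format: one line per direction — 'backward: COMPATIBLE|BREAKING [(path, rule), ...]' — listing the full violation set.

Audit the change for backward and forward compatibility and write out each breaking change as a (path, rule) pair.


backward: BREAKING [(audit, R1), (audit.weight, R2)]; forward: BREAKING [(audit, R1), (audit.active, R1), (audit.price, R1), (audit.weight, R1)]

the writer's type comes first in each User pair
backward analysis of User with v2 as reader and v1 as writer:
  extras: paired with writer extras (map<string, int64> -> map<string, int64>; writer required)
  audit: paired with writer audit (Audit -> Audit; writer optional)
  balance: paired with writer balance (float64 -> float64; writer required)
  duration: paired with writer duration (int32 -> int32; writer required)
  audit.active: paired with writer audit.active (bool -> bool; writer required)
  audit.price: paired with writer audit.price (float64 -> float64; writer required)
  audit.label: paired with writer audit.label (string -> string; writer required)
  writer audit.weight: unknown to reader
  rule R1 violated at audit
  rule R2 violated at audit.weight
  backward on User therefore BREAKING (2)
forward analysis of User with v1 as reader and v2 as writer:
  extras: paired with writer extras (map<string, int64> -> map<string, int64>; writer required)
  audit: paired with writer audit (Audit -> Audit; writer optional)
  balance: paired with writer balance (float64 -> float64; writer required)
  duration: paired with writer duration (int32 -> int32; writer required)
  audit.active: paired with writer audit.active (bool -> bool; writer optional)
  audit.weight has no writer counterpart
  audit.price: paired with writer audit.price (float64 -> float64; writer optional)
  audit.label: paired with writer audit.label (string -> string; writer required)
  rule R1 violated at audit
  rule R1 violated at audit.active
  rule R1 violated at audit.price
  rule R1 violated at audit.weight
  forward on User therefore BREAKING (4)


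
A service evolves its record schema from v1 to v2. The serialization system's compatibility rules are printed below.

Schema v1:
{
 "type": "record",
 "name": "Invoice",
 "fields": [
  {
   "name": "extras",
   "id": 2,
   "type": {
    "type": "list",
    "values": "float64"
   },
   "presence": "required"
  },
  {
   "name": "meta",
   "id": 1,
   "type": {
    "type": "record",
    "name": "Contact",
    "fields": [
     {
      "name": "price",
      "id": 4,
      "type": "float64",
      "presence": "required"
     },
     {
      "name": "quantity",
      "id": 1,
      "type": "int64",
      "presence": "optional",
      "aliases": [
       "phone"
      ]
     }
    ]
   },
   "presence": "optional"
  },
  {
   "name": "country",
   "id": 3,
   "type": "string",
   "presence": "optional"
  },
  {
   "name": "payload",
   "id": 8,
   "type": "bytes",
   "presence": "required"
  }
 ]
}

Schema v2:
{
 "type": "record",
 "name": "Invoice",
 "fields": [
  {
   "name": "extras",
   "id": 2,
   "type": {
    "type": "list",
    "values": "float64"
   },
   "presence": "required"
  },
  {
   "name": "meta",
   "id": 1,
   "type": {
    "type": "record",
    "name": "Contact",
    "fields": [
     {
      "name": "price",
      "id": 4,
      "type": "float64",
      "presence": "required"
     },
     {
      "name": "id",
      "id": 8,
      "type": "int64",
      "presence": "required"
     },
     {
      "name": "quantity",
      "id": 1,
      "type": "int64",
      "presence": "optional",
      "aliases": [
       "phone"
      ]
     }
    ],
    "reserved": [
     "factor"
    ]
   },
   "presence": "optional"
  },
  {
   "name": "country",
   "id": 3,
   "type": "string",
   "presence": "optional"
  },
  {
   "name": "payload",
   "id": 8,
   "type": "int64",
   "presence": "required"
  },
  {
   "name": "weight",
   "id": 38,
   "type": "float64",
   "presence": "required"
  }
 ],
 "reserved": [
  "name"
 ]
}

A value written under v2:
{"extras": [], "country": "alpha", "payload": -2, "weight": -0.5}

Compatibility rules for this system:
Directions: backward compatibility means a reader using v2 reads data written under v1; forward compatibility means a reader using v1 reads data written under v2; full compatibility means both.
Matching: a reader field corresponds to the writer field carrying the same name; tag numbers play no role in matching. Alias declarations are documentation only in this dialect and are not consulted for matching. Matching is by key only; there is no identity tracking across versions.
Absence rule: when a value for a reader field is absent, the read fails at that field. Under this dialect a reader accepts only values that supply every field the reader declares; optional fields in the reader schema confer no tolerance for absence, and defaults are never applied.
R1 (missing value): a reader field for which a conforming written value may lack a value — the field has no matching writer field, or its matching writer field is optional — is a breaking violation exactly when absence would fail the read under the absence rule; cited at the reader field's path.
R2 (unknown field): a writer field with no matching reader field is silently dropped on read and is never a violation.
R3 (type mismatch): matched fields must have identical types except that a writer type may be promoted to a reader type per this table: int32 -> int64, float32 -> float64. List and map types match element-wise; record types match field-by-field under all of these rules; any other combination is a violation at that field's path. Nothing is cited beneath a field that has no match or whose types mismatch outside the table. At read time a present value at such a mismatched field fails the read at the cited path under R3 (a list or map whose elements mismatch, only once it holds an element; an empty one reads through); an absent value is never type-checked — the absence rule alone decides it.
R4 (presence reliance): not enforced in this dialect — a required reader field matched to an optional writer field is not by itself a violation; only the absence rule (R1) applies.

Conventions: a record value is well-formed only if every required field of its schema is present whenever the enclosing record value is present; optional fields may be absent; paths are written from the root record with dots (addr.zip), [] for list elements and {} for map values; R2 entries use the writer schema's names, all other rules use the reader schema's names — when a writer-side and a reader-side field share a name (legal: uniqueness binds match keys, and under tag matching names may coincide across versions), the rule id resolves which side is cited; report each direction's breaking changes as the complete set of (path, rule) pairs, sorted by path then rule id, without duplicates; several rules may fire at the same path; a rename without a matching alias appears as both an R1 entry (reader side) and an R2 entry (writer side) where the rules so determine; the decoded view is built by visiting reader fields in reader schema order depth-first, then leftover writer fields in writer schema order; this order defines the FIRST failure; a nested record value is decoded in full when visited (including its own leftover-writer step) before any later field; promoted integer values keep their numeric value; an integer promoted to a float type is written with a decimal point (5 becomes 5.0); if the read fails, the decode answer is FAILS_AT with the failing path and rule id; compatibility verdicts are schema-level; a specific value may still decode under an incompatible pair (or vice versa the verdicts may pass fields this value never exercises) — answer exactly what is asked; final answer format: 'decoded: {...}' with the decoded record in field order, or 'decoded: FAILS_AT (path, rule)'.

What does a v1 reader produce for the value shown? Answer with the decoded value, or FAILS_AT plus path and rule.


decoded: FAILS_AT (meta, R1)

in Invoice below, arrows point writer -> reader
migrating the Invoice value to v1:
  extras := []
  read fails at meta under R1 (no fill)
  => FAILS_AT (meta, R1)
remaining Invoice differences; none change what is asked:
  field payload in record Invoice: type bytes changed to int64 -> matters for Invoice compatibility verdicts, not for this value's decode
  added field weight to record Invoice: required float64, tag 38 (in v2 it sits last) -> matters for Invoice compatibility verdicts, not for this value's decode
  added field id to record Contact: required int64, tag 8 (in v2 it sits immediately before quantity) -> matters for Invoice compatibility verdicts, not for this value's decode


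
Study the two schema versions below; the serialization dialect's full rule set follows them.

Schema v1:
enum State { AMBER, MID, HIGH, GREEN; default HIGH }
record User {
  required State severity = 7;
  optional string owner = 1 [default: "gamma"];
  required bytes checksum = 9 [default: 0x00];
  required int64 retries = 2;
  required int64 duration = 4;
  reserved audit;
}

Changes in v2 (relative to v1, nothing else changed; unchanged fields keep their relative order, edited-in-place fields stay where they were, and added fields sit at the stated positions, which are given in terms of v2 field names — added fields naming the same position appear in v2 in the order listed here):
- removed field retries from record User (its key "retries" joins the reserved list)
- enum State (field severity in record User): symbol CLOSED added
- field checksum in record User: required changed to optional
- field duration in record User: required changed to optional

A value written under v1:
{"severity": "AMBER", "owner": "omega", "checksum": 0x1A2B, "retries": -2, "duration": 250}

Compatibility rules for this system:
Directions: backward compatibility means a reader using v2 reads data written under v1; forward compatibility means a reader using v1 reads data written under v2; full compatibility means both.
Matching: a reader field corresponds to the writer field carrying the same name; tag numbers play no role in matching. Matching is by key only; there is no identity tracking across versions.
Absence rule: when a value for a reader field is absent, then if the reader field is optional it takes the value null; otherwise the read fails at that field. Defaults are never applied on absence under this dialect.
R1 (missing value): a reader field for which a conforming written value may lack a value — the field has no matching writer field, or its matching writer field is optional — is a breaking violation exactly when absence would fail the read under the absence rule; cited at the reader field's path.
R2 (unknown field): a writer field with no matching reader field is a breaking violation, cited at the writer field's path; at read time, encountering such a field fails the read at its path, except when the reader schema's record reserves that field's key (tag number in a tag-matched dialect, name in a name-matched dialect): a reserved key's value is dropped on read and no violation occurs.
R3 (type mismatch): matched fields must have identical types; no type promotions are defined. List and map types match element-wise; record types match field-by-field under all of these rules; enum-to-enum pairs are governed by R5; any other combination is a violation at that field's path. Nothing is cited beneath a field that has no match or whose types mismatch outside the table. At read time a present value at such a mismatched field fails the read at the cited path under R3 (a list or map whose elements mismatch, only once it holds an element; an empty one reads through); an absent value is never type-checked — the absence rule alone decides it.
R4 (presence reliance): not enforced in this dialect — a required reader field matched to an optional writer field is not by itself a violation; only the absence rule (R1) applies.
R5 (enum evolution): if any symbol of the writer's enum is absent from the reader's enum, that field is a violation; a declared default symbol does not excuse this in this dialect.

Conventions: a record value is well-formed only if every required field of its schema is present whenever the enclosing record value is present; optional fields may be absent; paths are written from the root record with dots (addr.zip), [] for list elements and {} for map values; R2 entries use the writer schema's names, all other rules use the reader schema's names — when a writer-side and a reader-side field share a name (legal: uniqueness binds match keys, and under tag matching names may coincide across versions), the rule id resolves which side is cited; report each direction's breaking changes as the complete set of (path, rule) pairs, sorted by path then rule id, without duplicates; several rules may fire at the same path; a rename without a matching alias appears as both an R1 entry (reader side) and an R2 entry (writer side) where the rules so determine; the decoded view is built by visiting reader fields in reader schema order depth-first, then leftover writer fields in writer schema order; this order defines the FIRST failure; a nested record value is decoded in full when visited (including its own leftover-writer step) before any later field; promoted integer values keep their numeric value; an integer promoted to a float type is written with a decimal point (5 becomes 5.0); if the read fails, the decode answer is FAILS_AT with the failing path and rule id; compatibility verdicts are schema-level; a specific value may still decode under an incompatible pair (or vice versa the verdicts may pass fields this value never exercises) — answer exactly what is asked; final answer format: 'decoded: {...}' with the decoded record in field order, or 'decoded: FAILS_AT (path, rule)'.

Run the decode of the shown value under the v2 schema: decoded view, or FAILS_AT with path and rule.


decoded: {"severity": "AMBER", "owner": "omega", "checksum": 0x1A2B, "duration": 250}

arrows below run writer -> reader for User
migrating the User value to v2:
  severity := "AMBER"
  owner := "omega"
  checksum := 0x1A2B
  duration := 250
  writer retries: reserved -> dropped
  => decoded: {"severity": "AMBER", "owner": "omega", "checksum": 0x1A2B, "duration": 250}
checking off the User differences that do not matter here:
  enum State (field severity in record User): symbol CLOSED added -> matters for User compatibility verdicts, not for this value's decode
  field checksum in record User: required changed to optional -> matters for User compatibility verdicts, not for this value's decode
  field duration in record User: required changed to optional -> matters for User compatibility verdicts, not for this value's decode


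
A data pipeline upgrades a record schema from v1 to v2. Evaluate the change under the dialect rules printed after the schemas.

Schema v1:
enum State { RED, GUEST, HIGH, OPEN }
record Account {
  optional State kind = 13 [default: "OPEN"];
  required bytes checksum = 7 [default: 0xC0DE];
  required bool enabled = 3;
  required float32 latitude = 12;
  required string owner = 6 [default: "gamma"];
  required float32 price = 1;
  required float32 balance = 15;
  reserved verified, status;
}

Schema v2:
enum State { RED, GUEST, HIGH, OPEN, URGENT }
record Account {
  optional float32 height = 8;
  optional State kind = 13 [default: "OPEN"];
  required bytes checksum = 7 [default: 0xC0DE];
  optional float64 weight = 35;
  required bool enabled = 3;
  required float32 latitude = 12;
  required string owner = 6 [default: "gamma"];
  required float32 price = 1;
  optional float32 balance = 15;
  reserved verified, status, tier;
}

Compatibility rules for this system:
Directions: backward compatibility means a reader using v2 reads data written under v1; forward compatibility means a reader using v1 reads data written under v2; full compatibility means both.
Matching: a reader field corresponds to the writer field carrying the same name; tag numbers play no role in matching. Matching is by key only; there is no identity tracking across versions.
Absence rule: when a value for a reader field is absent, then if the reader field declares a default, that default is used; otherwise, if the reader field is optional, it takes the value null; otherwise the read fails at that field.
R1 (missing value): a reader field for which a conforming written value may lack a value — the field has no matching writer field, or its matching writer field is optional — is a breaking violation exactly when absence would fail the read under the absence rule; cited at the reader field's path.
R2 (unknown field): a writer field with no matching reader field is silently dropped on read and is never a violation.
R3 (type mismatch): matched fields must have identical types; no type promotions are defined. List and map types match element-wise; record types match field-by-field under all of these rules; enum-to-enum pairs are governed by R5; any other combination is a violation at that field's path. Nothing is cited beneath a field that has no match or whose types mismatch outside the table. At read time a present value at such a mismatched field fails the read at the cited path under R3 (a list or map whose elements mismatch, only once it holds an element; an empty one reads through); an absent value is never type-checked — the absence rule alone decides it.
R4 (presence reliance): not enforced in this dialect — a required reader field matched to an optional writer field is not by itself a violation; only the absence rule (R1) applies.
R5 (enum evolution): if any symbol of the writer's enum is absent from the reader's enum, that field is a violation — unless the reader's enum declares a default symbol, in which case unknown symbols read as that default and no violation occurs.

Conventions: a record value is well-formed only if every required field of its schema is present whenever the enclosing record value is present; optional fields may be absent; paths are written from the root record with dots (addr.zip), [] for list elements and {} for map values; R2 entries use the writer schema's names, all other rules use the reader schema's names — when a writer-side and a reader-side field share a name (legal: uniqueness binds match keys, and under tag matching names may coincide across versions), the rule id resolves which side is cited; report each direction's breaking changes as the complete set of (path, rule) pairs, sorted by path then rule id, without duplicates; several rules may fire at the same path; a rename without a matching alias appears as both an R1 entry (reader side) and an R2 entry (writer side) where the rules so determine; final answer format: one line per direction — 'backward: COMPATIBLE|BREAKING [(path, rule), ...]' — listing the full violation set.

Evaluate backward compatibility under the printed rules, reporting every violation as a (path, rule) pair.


backward: COMPATIBLE []

the writer's type comes first in each Account pair
backward for Account (reader v2, writer v1):
  no writer field matches reader height
  kind: paired with writer kind (State -> State; writer optional)
  checksum: paired with writer checksum (bytes -> bytes; writer required)
  no writer field matches reader weight
  enabled: paired with writer enabled (bool -> bool; writer required)
  latitude: paired with writer latitude (float32 -> float32; writer required)
  owner: paired with writer owner (string -> string; writer required)
  price: paired with writer price (float32 -> float32; writer required)
  balance: paired with writer balance (float32 -> float32; writer required)
  nothing fires on Account: backward is COMPATIBLE
the other Account changes do not affect what is asked:
  enum State (field kind in record Account): symbol URGENT added -> affects forward compatibility only, which is not asked
  field balance in record Account: required changed to optional -> affects forward compatibility only, which is not asked
  added field height to record Account: optional float32, tag 8 (in v2 it sits immediately before kind) -> triggers nothing under Account's printed rules — same verdict
  added field weight to record Account: optional float64, tag 35 (in v2 it sits immediately before enabled) -> triggers nothing under Account's printed rules — same verdict


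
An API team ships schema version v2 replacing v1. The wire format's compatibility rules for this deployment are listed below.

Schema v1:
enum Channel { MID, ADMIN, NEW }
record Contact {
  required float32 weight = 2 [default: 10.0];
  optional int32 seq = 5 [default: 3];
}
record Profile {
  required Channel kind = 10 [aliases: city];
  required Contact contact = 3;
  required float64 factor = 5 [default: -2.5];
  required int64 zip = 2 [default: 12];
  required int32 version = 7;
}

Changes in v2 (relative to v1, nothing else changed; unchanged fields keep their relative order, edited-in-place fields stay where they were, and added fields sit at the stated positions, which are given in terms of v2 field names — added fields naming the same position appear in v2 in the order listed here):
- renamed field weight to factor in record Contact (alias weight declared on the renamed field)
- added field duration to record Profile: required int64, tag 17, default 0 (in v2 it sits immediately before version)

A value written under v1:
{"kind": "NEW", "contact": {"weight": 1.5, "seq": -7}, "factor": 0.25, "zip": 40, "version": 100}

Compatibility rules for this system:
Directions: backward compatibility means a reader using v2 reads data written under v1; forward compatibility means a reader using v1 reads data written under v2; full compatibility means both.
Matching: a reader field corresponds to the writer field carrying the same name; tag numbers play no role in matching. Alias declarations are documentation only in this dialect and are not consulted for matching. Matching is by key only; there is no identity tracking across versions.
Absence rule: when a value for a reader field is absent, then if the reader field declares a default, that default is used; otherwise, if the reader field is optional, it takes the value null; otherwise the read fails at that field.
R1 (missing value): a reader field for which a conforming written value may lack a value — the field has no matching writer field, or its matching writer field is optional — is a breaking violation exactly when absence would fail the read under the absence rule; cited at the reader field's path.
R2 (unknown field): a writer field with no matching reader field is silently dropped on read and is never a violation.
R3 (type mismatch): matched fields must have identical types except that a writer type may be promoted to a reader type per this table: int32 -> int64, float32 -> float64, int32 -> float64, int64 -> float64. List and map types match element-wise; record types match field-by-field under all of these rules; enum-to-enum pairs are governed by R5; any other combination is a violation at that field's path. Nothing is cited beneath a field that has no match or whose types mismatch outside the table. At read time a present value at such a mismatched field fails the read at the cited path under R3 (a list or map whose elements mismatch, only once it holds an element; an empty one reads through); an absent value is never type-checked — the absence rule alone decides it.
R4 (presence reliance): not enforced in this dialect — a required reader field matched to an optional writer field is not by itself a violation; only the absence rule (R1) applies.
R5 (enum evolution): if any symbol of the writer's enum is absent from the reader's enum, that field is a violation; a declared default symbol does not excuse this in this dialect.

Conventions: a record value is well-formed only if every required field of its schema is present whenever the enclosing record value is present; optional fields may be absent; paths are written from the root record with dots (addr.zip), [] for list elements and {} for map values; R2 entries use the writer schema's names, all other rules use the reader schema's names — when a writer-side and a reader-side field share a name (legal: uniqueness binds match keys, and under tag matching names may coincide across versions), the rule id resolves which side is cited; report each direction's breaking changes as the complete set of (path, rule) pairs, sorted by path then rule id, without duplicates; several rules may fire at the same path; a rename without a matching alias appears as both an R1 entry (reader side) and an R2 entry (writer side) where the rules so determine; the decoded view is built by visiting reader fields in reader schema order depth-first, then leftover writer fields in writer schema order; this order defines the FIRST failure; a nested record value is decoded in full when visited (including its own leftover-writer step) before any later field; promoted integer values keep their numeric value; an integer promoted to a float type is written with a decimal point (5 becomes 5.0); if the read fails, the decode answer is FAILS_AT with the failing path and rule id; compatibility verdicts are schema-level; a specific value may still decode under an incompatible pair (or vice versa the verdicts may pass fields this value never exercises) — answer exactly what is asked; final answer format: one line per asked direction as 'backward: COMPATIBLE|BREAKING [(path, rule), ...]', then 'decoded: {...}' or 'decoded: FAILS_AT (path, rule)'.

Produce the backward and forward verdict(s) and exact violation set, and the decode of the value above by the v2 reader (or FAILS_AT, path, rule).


backward: COMPATIBLE []; forward: COMPATIBLE []; decoded: {"kind": "NEW", "contact": {"factor": 10.0, "seq": -7}, "factor": 0.25, "zip": 40, "duration": 0, "version": 100}

in Profile below, arrows point writer -> reader
checking backward for Profile: reader v2 against writer v1:
  writer required, Channel -> Channel: reader kind maps from writer kind
  writer required, Contact -> Contact: reader contact maps from writer contact
  writer required, float64 -> float64: reader factor maps from writer factor
  writer required, int64 -> int64: reader zip maps from writer zip
  duration has no writer counterpart
  writer required, int32 -> int32: reader version maps from writer version
  contact.factor has no writer counterpart
  writer optional, int32 -> int32: reader contact.seq maps from writer contact.seq
  leftover writer field: contact.weight
  => backward: COMPATIBLE
checking forward for Profile: reader v1 against writer v2:
  writer required, Channel -> Channel: reader kind maps from writer kind
  writer required, Contact -> Contact: reader contact maps from writer contact
  writer required, float64 -> float64: reader factor maps from writer factor
  writer required, int64 -> int64: reader zip maps from writer zip
  writer required, int32 -> int32: reader version maps from writer version
  leftover writer field: duration
  contact.weight has no writer counterpart
  writer optional, int32 -> int32: reader contact.seq maps from writer contact.seq
  leftover writer field: contact.factor
  => forward: COMPATIBLE
decoding the Profile value with the v2 reader:
  kind := "NEW"
  contact.factor := 10.0 (absent -> default)
  contact.seq := -7
  writer contact.weight: unknown -> dropped
  factor := 0.25
  zip := 40
  duration := 0 (absent -> default)
  version := 100
  => decoded: {"kind": "NEW", "contact": {"factor": 10.0, "seq": -7}, "factor": 0.25, "zip": 40, "duration": 0, "version": 100}


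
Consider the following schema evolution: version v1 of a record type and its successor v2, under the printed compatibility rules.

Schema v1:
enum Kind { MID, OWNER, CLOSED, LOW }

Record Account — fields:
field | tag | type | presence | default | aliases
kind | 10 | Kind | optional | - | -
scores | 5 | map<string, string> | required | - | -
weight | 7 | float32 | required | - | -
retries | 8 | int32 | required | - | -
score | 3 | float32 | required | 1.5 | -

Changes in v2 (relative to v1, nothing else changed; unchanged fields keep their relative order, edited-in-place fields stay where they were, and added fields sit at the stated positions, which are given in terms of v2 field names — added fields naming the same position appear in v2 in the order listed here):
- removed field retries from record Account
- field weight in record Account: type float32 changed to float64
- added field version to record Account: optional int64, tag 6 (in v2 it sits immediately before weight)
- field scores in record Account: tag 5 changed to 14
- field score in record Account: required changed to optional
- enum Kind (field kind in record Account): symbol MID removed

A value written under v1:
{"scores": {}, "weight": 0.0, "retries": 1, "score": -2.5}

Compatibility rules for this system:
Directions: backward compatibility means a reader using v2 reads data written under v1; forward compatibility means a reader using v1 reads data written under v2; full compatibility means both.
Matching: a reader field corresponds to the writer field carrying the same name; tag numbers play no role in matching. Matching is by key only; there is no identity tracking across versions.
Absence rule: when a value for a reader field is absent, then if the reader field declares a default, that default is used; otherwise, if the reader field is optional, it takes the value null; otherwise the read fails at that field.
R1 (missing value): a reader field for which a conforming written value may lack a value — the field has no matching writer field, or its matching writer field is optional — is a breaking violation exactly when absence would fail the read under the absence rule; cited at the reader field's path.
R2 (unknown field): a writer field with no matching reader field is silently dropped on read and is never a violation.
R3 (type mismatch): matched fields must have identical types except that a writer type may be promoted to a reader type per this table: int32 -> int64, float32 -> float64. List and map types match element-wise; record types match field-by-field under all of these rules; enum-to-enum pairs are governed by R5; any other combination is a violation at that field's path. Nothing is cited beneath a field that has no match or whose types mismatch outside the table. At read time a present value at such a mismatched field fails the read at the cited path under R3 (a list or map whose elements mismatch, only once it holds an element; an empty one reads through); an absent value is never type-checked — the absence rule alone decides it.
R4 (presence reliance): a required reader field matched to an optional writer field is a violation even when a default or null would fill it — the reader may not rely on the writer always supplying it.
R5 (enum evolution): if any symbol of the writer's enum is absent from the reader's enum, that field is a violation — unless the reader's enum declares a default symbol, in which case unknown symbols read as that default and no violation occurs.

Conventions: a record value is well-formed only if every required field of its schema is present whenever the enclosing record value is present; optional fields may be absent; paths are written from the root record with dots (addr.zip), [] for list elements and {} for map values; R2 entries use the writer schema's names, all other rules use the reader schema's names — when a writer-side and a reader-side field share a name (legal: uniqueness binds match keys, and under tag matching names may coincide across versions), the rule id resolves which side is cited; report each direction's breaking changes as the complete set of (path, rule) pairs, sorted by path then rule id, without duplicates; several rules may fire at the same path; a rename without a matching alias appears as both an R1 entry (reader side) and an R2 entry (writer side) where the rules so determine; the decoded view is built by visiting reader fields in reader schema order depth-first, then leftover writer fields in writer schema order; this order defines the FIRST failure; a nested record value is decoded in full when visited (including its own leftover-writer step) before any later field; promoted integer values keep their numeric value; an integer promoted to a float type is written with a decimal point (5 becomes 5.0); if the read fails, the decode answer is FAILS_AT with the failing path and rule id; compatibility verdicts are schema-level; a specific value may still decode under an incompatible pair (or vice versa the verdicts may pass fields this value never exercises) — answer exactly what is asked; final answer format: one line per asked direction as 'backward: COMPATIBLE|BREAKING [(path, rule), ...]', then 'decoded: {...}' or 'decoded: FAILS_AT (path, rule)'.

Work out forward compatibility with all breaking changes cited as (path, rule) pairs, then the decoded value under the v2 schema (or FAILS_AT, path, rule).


the writer's type comes first in each Account pair
forward on Account — v1 reading data written by v2:
  Kind -> Kind, writer optional: kind aligns to kind
  map<string, string> -> map<string, string>, writer required: scores aligns to scores
  float64 -> float32, writer required: weight aligns to weight
  retries: no writer match
  float32 -> float32, writer optional: score aligns to score
  writer field version has no reader counterpart
  violation R1 at retries
  violation R4 at score
  violation R3 at weight
  => forward: BREAKING (3)
decode walk for Account under reader schema v2:
  kind := null (absent, optional -> null)
  scores := {}
  version := null (absent, optional -> null)
  weight := 0.0 (float32 -> float64)
  score := -2.5
  writer retries: unknown -> dropped
  => decoded: {"kind": null, "scores": {}, "version": null, "weight": 0.0, "score": -2.5}
the other Account changes do not affect what is asked:
  field scores in record Account: tag 5 changed to 14 -> inert for the asked Account verdict: nothing fires
  enum Kind (field kind in record Account): symbol MID removed -> fires only in the backward direction of Account, which is not asked here

forward: BREAKING [(retries, R1), (score, R4), (weight, R3)]; decoded: {"kind": null, "scores": {}, "version": null, "weight": 0.0, "score": -2.5}


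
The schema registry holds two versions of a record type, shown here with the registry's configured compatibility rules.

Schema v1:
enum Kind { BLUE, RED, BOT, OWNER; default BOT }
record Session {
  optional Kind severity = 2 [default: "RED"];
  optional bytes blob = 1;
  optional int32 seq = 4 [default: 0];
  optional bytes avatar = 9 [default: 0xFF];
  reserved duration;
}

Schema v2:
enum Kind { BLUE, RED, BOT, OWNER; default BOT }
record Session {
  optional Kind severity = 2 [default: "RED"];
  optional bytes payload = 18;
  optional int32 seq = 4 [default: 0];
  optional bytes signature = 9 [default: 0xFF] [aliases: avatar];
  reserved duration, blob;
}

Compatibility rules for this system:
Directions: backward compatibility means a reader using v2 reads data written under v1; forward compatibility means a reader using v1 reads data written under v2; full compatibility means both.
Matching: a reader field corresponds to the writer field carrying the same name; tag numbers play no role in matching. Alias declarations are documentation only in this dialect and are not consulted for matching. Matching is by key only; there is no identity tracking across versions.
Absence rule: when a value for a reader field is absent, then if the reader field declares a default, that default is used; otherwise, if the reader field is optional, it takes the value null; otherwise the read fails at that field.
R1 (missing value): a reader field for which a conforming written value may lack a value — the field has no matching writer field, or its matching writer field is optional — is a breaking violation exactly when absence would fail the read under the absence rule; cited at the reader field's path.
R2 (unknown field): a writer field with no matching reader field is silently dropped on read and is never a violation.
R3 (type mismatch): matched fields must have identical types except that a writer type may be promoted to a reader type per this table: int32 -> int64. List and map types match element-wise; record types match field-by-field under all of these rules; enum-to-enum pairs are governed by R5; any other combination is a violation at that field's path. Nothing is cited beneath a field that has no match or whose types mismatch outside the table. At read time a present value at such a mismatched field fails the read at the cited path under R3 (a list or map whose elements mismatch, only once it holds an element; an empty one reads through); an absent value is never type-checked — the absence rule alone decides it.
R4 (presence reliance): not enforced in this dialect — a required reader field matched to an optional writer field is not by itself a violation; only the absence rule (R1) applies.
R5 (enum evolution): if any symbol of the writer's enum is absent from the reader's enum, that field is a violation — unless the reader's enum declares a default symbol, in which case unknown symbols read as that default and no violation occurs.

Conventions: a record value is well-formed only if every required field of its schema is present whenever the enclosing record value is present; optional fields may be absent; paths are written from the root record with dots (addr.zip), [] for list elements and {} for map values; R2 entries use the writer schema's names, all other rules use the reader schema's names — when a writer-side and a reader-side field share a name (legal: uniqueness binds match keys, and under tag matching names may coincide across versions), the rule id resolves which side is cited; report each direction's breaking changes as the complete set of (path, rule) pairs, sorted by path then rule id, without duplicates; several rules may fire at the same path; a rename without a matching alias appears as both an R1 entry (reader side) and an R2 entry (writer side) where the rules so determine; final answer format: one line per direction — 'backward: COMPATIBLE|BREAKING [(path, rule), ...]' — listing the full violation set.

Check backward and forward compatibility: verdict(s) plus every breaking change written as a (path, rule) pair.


arrows below run writer -> reader for Session
backward pass over Session, reader schema v2, writer schema v1:
  severity: Kind -> Kind, writer optional; from severity
  payload has no writer counterpart
  seq: int32 -> int32, writer optional; from seq
  signature has no writer counterpart
  writer field blob has no reader counterpart
  writer field avatar has no reader counterpart
  => backward verdict for Session: COMPATIBLE, no violations
forward pass over Session, reader schema v1, writer schema v2:
  severity: Kind -> Kind, writer optional; from severity
  blob has no writer counterpart
  seq: int32 -> int32, writer optional; from seq
  avatar has no writer counterpart
  writer field payload has no reader counterpart
  writer field signature has no reader counterpart
  => forward verdict for Session: COMPATIBLE, no violations

backward: COMPATIBLE []; forward: COMPATIBLE []
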